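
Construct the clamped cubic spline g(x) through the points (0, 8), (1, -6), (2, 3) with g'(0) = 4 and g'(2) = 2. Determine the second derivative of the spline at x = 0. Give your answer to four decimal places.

-89.5000

Put M_i = g'' at the i-th knot. Here h = (1, 1) and Δ = (-14, 9), so the interior equations h_(i-1)·M_(i-1) + 2(h_(i-1)+h_i)·M_i + h_i·M_(i+1) = 6(Δ_i − Δ_(i-1)) read
  1·M_0 + 4·M_1 + 1·M_2 = 6(Δ_1 - Δ_0) = 138
Clamped end conditions give two more equations: 2h_0·M_0 + h_0·M_1 = 6(Δ_0 - g'(0)) = -108 and h_1·M_1 + 2h_1·M_2 = 6(g'(2) - Δ_1) = -42.
Forward elimination and back-substitution give M_0 = -179/2, M_1 = 71, M_2 = -113/2.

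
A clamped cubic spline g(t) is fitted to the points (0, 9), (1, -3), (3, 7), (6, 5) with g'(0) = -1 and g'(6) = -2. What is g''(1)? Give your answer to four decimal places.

28.2456

Write m_i for g''(x_i). With h_i = 1, 2, 3 and divided differences Δ_i = -12, 5, -2/3, the continuity of g' gives the tridiagonal system
  1·m_0 + 6·m_1 + 2·m_2 = 6(Δ_1 - Δ_0) = 102
  2·m_1 + 10·m_2 + 3·m_3 = 6(Δ_2 - Δ_1) = -34
Clamped end conditions give two more equations: 2h_0·m_0 + h_0·m_1 = 6(Δ_0 - g'(0)) = -66 and h_2·m_2 + 2h_2·m_3 = 6(g'(6) - Δ_2) = -8.
Solving: m_0 = -2686/57, m_1 = 1610/57, m_2 = -580/57, m_3 = 214/57.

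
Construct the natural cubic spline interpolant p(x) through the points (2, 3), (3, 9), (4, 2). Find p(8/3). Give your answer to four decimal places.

8.2037

With M_i denoting the second derivative at x_i, h_i = 1, 1, and Δ_i = (y_(i+1) − y_i)/h_i = 6, -7:
  1·M_0 + 4·M_1 + 1·M_2 = 6(Δ_1 - Δ_0) = -78
Natural end conditions: M_0 = M_2 = 0.
Solving the tridiagonal system: M_0 = 0, M_1 = -39/2, M_2 = 0.
On [2, 3], p(x) = 3 + 37/4·(x - 2) + 0·(x - 2)² - 13/4·(x - 2)³.
With (x - 2) = 2/3: p(8/3) = 443/54.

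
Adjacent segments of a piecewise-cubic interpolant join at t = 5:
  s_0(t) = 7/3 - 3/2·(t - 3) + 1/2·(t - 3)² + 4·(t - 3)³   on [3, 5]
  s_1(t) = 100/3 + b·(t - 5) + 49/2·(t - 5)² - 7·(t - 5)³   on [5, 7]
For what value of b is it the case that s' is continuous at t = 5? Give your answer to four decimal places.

s_0'(t) = -3/2 + 1·(t - 3) + 12·(t - 3)², so s_0'(5) = 97/2. On the right, s_1'(5) = b, so b = 97/2.

48.5000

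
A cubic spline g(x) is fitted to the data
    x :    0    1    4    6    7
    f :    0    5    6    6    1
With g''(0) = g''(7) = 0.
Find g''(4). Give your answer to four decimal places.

Write M_i for g''(x_i). With h_i = 1, 3, 2, 1 and divided differences Δ_i = 5, 1/3, 0, -5, the continuity of g' gives the tridiagonal system
  1·M_0 + 8·M_1 + 3·M_2 = 6(Δ_1 - Δ_0) = -28
  3·M_1 + 10·M_2 + 2·M_3 = 6(Δ_2 - Δ_1) = -2
  2·M_2 + 6·M_3 + 1·M_4 = 6(Δ_3 - Δ_2) = -30
Natural end conditions: M_0 = M_4 = 0.
Solving the tridiagonal system: M_0 = 0, M_1 = -856/197, M_2 = 444/197, M_3 = -1133/197, M_4 = 0.

2.2538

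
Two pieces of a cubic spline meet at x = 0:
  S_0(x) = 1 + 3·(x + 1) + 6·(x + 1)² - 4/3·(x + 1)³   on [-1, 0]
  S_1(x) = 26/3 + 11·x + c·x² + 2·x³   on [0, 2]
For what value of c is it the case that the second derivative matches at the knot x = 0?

S_0''(x) = 12 - 8·(x + 1), so S_0''(0) = 4. On the right, S_1''(0) = 2c, so c = 2.

2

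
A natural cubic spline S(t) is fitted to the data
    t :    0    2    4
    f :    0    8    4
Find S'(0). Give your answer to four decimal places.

Let M_i = S''(x_i). Step sizes h_i = 2, 2; slopes of the chords Δ_i = (y_(i+1) - y_i)/h_i = 4, -2.
  2·M_0 + 8·M_1 + 2·M_2 = 6(Δ_1 - Δ_0) = -36
Natural end conditions: M_0 = M_2 = 0.
Solving: M_0 = 0, M_1 = -9/2, M_2 = 0.
On [0, 2], S'(t) = b_0 + 2c_0·t + 3d_0·t² with b_0 = Δ_0 - h_0(2M_0 + M_1)/6 = 11/2, c_0 = M_0/2 = 0, d_0 = (M_1 - M_0)/(6h_0) = -3/8. So S'(0) = 11/2.

5.5000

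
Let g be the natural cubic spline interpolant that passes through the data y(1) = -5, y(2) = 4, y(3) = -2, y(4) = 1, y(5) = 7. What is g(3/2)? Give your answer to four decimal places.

1.2277

Let σ_i = g''(x_i). Step sizes h_i = 1, 1, 1, 1; slopes of the chords Δ_i = (y_(i+1) - y_i)/h_i = 9, -6, 3, 6.
  1·σ_0 + 4·σ_1 + 1·σ_2 = 6(Δ_1 - Δ_0) = -90
  1·σ_1 + 4·σ_2 + 1·σ_3 = 6(Δ_2 - Δ_1) = 54
  1·σ_2 + 4·σ_3 + 1·σ_4 = 6(Δ_3 - Δ_2) = 18
Natural end conditions: σ_0 = σ_4 = 0.
Solving the tridiagonal system: σ_0 = 0, σ_1 = -387/14, σ_2 = 144/7, σ_3 = -9/14, σ_4 = 0.
On [1, 2], g(x) = -5 + 381/28·(x - 1) + 0·(x - 1)² - 129/28·(x - 1)³.
With (x - 1) = 1/2: g(3/2) = 275/224.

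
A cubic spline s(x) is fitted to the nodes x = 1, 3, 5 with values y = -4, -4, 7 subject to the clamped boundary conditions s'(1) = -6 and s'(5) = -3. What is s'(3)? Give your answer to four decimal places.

6.3750

With m_i denoting the second derivative at x_i, h_i = 2, 2, and Δ_i = (y_(i+1) − y_i)/h_i = 0, 11/2:
  2·m_0 + 8·m_1 + 2·m_2 = 6(Δ_1 - Δ_0) = 33
Clamped end conditions give two more equations: 2h_0·m_0 + h_0·m_1 = 6(Δ_0 - s'(1)) = 36 and h_1·m_1 + 2h_1·m_2 = 6(s'(5) - Δ_1) = -51.
Hence m_0 = 45/8, m_1 = 27/4, m_2 = -129/8.
On [3, 5], s'(x) = b_1 + 2c_1·(x - 3) + 3d_1·(x - 3)² with b_1 = Δ_1 - h_1(2m_1 + m_2)/6 = 51/8, c_1 = m_1/2 = 27/8, d_1 = (m_2 - m_1)/(6h_1) = -61/32. So s'(3) = 51/8.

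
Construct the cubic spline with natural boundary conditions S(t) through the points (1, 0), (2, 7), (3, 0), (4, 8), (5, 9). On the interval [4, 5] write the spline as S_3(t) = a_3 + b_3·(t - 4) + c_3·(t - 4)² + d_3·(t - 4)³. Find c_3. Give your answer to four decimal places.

Put M_i = S'' at the i-th knot. Here h = (1, 1, 1, 1) and Δ = (7, -7, 8, 1), so the interior equations h_(i-1)·M_(i-1) + 2(h_(i-1)+h_i)·M_i + h_i·M_(i+1) = 6(Δ_i − Δ_(i-1)) read
  1·M_0 + 4·M_1 + 1·M_2 = 6(Δ_1 - Δ_0) = -84
  1·M_1 + 4·M_2 + 1·M_3 = 6(Δ_2 - Δ_1) = 90
  1·M_2 + 4·M_3 + 1·M_4 = 6(Δ_3 - Δ_2) = -42
Natural end conditions: M_0 = M_4 = 0.
Solving the tridiagonal system: M_0 = 0, M_1 = -831/28, M_2 = 243/7, M_3 = -537/28, M_4 = 0.
On [4, 5], with S_3(t) = a_3 + b_3·(t - 4) + c_3·(t - 4)² + d_3·(t - 4)³: c_3 = M_3/2 = -537/56, d_3 = (M_4 - M_3)/(6h_3) = 179/56, b_3 = Δ_3 - h_3(2M_3 + M_4)/6 = 207/28.

-9.5893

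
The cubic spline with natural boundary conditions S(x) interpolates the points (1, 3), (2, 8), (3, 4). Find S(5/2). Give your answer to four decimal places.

Write M_i for S''(x_i). With h_i = 1, 1 and divided differences Δ_i = 5, -4, the continuity of S' gives the tridiagonal system
  1·M_0 + 4·M_1 + 1·M_2 = 6(Δ_1 - Δ_0) = -54
Natural end conditions: M_0 = M_2 = 0.
Solving: M_0 = 0, M_1 = -27/2, M_2 = 0.
On [2, 3], S(x) = 8 + 1/2·(x - 2) - 27/4·(x - 2)² + 9/4·(x - 2)³.
With (x - 2) = 1/2: S(5/2) = 219/32.

6.8438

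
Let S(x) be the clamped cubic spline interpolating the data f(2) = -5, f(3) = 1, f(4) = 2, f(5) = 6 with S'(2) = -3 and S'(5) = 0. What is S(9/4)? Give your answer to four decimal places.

Write M_i for S''(x_i). With h_i = 1, 1, 1 and divided differences Δ_i = 6, 1, 4, the continuity of S' gives the tridiagonal system
  1·M_0 + 4·M_1 + 1·M_2 = 6(Δ_1 - Δ_0) = -30
  1·M_1 + 4·M_2 + 1·M_3 = 6(Δ_2 - Δ_1) = 18
Clamped end conditions give two more equations: 2h_0·M_0 + h_0·M_1 = 6(Δ_0 - S'(2)) = 54 and h_2·M_2 + 2h_2·M_3 = 6(S'(5) - Δ_2) = -24.
Solving: M_0 = 186/5, M_1 = -102/5, M_2 = 72/5, M_3 = -96/5.
On [2, 3], S(x) = -5 - 3·(x - 2) + 93/5·(x - 2)² - 48/5·(x - 2)³.
With (x - 2) = 1/4: S(9/4) = -379/80.

-4.7375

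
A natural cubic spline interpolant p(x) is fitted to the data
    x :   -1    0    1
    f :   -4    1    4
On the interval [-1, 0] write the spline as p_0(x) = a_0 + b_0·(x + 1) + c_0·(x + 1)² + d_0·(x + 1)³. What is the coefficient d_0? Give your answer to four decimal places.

Write M_i for p''(x_i). With h_i = 1, 1 and divided differences Δ_i = 5, 3, the continuity of p' gives the tridiagonal system
  1·M_0 + 4·M_1 + 1·M_2 = 6(Δ_1 - Δ_0) = -12
Natural end conditions: M_0 = M_2 = 0.
Solving the tridiagonal system: M_0 = 0, M_1 = -3, M_2 = 0.
On [-1, 0], with p_0(x) = a_0 + b_0·(x + 1) + c_0·(x + 1)² + d_0·(x + 1)³: c_0 = M_0/2 = 0, d_0 = (M_1 - M_0)/(6h_0) = -1/2, b_0 = Δ_0 - h_0(2M_0 + M_1)/6 = 11/2.

-0.5000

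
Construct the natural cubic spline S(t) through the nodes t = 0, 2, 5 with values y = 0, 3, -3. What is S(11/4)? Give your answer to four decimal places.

With m_i denoting the second derivative at x_i, h_i = 2, 3, and Δ_i = (y_(i+1) − y_i)/h_i = 3/2, -2:
  2·m_0 + 10·m_1 + 3·m_2 = 6(Δ_1 - Δ_0) = -21
Natural end conditions: m_0 = m_2 = 0.
Forward elimination and back-substitution give m_0 = 0, m_1 = -21/10, m_2 = 0.
On [2, 5], S(t) = 3 + 1/10·(t - 2) - 21/20·(t - 2)² + 7/60·(t - 2)³.
With (t - 2) = 3/4: S(11/4) = 3243/1280.

2.5336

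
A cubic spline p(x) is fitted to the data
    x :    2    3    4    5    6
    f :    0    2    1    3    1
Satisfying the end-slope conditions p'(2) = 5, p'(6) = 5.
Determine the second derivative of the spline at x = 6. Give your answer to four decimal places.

28.8214

Put m_i = p'' at the i-th knot. Here h = (1, 1, 1, 1) and Δ = (2, -1, 2, -2), so the interior equations h_(i-1)·m_(i-1) + 2(h_(i-1)+h_i)·m_i + h_i·m_(i+1) = 6(Δ_i − Δ_(i-1)) read
  1·m_0 + 4·m_1 + 1·m_2 = 6(Δ_1 - Δ_0) = -18
  1·m_1 + 4·m_2 + 1·m_3 = 6(Δ_2 - Δ_1) = 18
  1·m_2 + 4·m_3 + 1·m_4 = 6(Δ_3 - Δ_2) = -24
Clamped end conditions give two more equations: 2h_0·m_0 + h_0·m_1 = 6(Δ_0 - p'(2)) = -18 and h_3·m_3 + 2h_3·m_4 = 6(p'(6) - Δ_3) = 42.
Solving: m_0 = -177/28, m_1 = -75/14, m_2 = 39/4, m_3 = -219/14, m_4 = 807/28.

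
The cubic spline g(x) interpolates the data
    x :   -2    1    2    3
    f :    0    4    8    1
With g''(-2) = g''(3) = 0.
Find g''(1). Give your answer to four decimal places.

4.1935

Write M_i for g''(x_i). With h_i = 3, 1, 1 and divided differences Δ_i = 4/3, 4, -7, the continuity of g' gives the tridiagonal system
  3·M_0 + 8·M_1 + 1·M_2 = 6(Δ_1 - Δ_0) = 16
  1·M_1 + 4·M_2 + 1·M_3 = 6(Δ_2 - Δ_1) = -66
Natural end conditions: M_0 = M_3 = 0.
Forward elimination and back-substitution give M_0 = 0, M_1 = 130/31, M_2 = -544/31, M_3 = 0.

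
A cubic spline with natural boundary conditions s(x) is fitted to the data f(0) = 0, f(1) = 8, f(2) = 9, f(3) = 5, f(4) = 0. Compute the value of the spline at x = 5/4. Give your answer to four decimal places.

Let m_i = s''(x_i). Step sizes h_i = 1, 1, 1, 1; slopes of the chords Δ_i = (y_(i+1) - y_i)/h_i = 8, 1, -4, -5.
  1·m_0 + 4·m_1 + 1·m_2 = 6(Δ_1 - Δ_0) = -42
  1·m_1 + 4·m_2 + 1·m_3 = 6(Δ_2 - Δ_1) = -30
  1·m_2 + 4·m_3 + 1·m_4 = 6(Δ_3 - Δ_2) = -6
Natural end conditions: m_0 = m_4 = 0.
Solving: m_0 = 0, m_1 = -129/14, m_2 = -36/7, m_3 = -3/14, m_4 = 0.
On [1, 2], s(x) = 8 + 69/14·(x - 1) - 129/28·(x - 1)² + 19/28·(x - 1)³.
With (x - 1) = 1/4: s(5/4) = 16047/1792.

8.9548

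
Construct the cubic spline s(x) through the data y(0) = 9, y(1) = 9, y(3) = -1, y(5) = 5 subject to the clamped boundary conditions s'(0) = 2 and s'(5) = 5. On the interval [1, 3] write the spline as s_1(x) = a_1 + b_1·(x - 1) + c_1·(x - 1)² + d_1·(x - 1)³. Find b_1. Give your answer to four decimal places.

-2.8261

Put σ_i = s'' at the i-th knot. Here h = (1, 2, 2) and Δ = (0, -5, 3), so the interior equations h_(i-1)·σ_(i-1) + 2(h_(i-1)+h_i)·σ_i + h_i·σ_(i+1) = 6(Δ_i − Δ_(i-1)) read
  1·σ_0 + 6·σ_1 + 2·σ_2 = 6(Δ_1 - Δ_0) = -30
  2·σ_1 + 8·σ_2 + 2·σ_3 = 6(Δ_2 - Δ_1) = 48
Clamped end conditions give two more equations: 2h_0·σ_0 + h_0·σ_1 = 6(Δ_0 - s'(0)) = -12 and h_2·σ_2 + 2h_2·σ_3 = 6(s'(5) - Δ_2) = 12.
Solving the tridiagonal system: σ_0 = -54/23, σ_1 = -168/23, σ_2 = 186/23, σ_3 = -24/23.
On [1, 3], with s_1(x) = a_1 + b_1·(x - 1) + c_1·(x - 1)² + d_1·(x - 1)³: c_1 = σ_1/2 = -84/23, d_1 = (σ_2 - σ_1)/(6h_1) = 59/46, b_1 = Δ_1 - h_1(2σ_1 + σ_2)/6 = -65/23.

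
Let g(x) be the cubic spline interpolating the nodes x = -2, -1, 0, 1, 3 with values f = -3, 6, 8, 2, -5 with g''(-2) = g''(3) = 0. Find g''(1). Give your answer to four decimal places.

Put M_i = g'' at the i-th knot. Here h = (1, 1, 1, 2) and Δ = (9, 2, -6, -7/2), so the interior equations h_(i-1)·M_(i-1) + 2(h_(i-1)+h_i)·M_i + h_i·M_(i+1) = 6(Δ_i − Δ_(i-1)) read
  1·M_0 + 4·M_1 + 1·M_2 = 6(Δ_1 - Δ_0) = -42
  1·M_1 + 4·M_2 + 1·M_3 = 6(Δ_2 - Δ_1) = -48
  1·M_2 + 6·M_3 + 2·M_4 = 6(Δ_3 - Δ_2) = 15
Natural end conditions: M_0 = M_4 = 0.
Forward elimination and back-substitution give M_0 = 0, M_1 = -663/86, M_2 = -480/43, M_3 = 375/86, M_4 = 0.

4.3605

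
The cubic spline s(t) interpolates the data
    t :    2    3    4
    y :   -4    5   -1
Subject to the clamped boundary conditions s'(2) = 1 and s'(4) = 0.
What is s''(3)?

-44

Let m_i = s''(x_i). Step sizes h_i = 1, 1; slopes of the chords Δ_i = (y_(i+1) - y_i)/h_i = 9, -6.
  1·m_0 + 4·m_1 + 1·m_2 = 6(Δ_1 - Δ_0) = -90
Clamped end conditions give two more equations: 2h_0·m_0 + h_0·m_1 = 6(Δ_0 - s'(2)) = 48 and h_1·m_1 + 2h_1·m_2 = 6(s'(4) - Δ_1) = 36.
Solving the tridiagonal system: m_0 = 46, m_1 = -44, m_2 = 40.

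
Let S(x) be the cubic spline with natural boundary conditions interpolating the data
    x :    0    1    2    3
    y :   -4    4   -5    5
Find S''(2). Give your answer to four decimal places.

With M_i denoting the second derivative at x_i, h_i = 1, 1, 1, and Δ_i = (y_(i+1) − y_i)/h_i = 8, -9, 10:
  1·M_0 + 4·M_1 + 1·M_2 = 6(Δ_1 - Δ_0) = -102
  1·M_1 + 4·M_2 + 1·M_3 = 6(Δ_2 - Δ_1) = 114
Natural end conditions: M_0 = M_3 = 0.
Forward elimination and back-substitution give M_0 = 0, M_1 = -174/5, M_2 = 186/5, M_3 = 0.

37.2000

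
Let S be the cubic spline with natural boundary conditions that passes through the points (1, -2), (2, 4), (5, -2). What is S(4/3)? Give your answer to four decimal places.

Write M_i for S''(x_i). With h_i = 1, 3 and divided differences Δ_i = 6, -2, the continuity of S' gives the tridiagonal system
  1·M_0 + 8·M_1 + 3·M_2 = 6(Δ_1 - Δ_0) = -48
Natural end conditions: M_0 = M_2 = 0.
Solving the tridiagonal system: M_0 = 0, M_1 = -6, M_2 = 0.
On [1, 2], S(x) = -2 + 7·(x - 1) + 0·(x - 1)² - 1·(x - 1)³.
With (x - 1) = 1/3: S(4/3) = 8/27.

0.2963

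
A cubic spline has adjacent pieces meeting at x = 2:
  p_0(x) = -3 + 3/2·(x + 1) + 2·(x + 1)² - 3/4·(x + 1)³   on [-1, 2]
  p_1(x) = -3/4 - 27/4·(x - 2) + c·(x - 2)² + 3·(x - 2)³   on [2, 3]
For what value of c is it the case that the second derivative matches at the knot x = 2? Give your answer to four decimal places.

-4.7500

p_0''(x) = 4 - 9/2·(x + 1), so p_0''(2) = -19/2. On the right, p_1''(2) = 2c, so c = -19/4.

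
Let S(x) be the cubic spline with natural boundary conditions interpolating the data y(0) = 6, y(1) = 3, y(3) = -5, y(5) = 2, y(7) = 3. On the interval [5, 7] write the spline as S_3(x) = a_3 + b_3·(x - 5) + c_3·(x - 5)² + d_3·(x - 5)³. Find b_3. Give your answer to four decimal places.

3.2561

With σ_i denoting the second derivative at x_i, h_i = 1, 2, 2, 2, and Δ_i = (y_(i+1) − y_i)/h_i = -3, -4, 7/2, 1/2:
  1·σ_0 + 6·σ_1 + 2·σ_2 = 6(Δ_1 - Δ_0) = -6
  2·σ_1 + 8·σ_2 + 2·σ_3 = 6(Δ_2 - Δ_1) = 45
  2·σ_2 + 8·σ_3 + 2·σ_4 = 6(Δ_3 - Δ_2) = -18
Natural end conditions: σ_0 = σ_4 = 0.
Hence σ_0 = 0, σ_1 = -144/41, σ_2 = 309/41, σ_3 = -339/82, σ_4 = 0.
On [5, 7], with S_3(x) = a_3 + b_3·(x - 5) + c_3·(x - 5)² + d_3·(x - 5)³: c_3 = σ_3/2 = -339/164, d_3 = (σ_4 - σ_3)/(6h_3) = 113/328, b_3 = Δ_3 - h_3(2σ_3 + σ_4)/6 = 267/82.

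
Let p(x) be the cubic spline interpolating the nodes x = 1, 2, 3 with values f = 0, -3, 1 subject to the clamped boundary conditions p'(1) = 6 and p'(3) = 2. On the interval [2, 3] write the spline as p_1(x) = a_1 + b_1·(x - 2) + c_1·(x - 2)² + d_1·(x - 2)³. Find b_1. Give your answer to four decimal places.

Let σ_i = p''(x_i). Step sizes h_i = 1, 1; slopes of the chords Δ_i = (y_(i+1) - y_i)/h_i = -3, 4.
  1·σ_0 + 4·σ_1 + 1·σ_2 = 6(Δ_1 - Δ_0) = 42
Clamped end conditions give two more equations: 2h_0·σ_0 + h_0·σ_1 = 6(Δ_0 - p'(1)) = -54 and h_1·σ_1 + 2h_1·σ_2 = 6(p'(3) - Δ_1) = -12.
Forward elimination and back-substitution give σ_0 = -79/2, σ_1 = 25, σ_2 = -37/2.
On [2, 3], with p_1(x) = a_1 + b_1·(x - 2) + c_1·(x - 2)² + d_1·(x - 2)³: c_1 = σ_1/2 = 25/2, d_1 = (σ_2 - σ_1)/(6h_1) = -29/4, b_1 = Δ_1 - h_1(2σ_1 + σ_2)/6 = -5/4.

-1.2500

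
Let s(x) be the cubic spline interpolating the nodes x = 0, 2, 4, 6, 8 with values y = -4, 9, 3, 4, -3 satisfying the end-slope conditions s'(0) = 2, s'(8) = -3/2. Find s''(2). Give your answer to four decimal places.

Let m_i = s''(x_i). Step sizes h_i = 2, 2, 2, 2; slopes of the chords Δ_i = (y_(i+1) - y_i)/h_i = 13/2, -3, 1/2, -7/2.
  2·m_0 + 8·m_1 + 2·m_2 = 6(Δ_1 - Δ_0) = -57
  2·m_1 + 8·m_2 + 2·m_3 = 6(Δ_2 - Δ_1) = 21
  2·m_2 + 8·m_3 + 2·m_4 = 6(Δ_3 - Δ_2) = -24
Clamped end conditions give two more equations: 2h_0·m_0 + h_0·m_1 = 6(Δ_0 - s'(0)) = 27 and h_3·m_3 + 2h_3·m_4 = 6(s'(8) - Δ_3) = 12.
Forward elimination and back-substitution give m_0 = 359/28, m_1 = -85/7, m_2 = 29/4, m_3 = -89/14, m_4 = 173/28.

-12.1429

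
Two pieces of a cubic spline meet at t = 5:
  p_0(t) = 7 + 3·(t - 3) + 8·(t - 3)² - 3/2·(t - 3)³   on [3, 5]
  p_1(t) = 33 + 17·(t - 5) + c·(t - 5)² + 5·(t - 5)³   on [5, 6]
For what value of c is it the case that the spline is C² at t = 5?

-1

p_0''(t) = 16 - 9·(t - 3), so p_0''(5) = -2. On the right, p_1''(5) = 2c, so c = -1.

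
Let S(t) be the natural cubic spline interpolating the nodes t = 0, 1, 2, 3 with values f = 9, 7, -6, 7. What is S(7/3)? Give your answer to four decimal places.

With σ_i denoting the second derivative at x_i, h_i = 1, 1, 1, and Δ_i = (y_(i+1) − y_i)/h_i = -2, -13, 13:
  1·σ_0 + 4·σ_1 + 1·σ_2 = 6(Δ_1 - Δ_0) = -66
  1·σ_1 + 4·σ_2 + 1·σ_3 = 6(Δ_2 - Δ_1) = 156
Natural end conditions: σ_0 = σ_3 = 0.
Hence σ_0 = 0, σ_1 = -28, σ_2 = 46, σ_3 = 0.
On [2, 3], S(t) = -6 - 7/3·(t - 2) + 23·(t - 2)² - 23/3·(t - 2)³.
With (t - 2) = 1/3: S(7/3) = -365/81.

-4.5062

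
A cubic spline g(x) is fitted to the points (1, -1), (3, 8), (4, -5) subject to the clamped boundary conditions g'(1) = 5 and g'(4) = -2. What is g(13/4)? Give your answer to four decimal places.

Put m_i = g'' at the i-th knot. Here h = (2, 1) and Δ = (9/2, -13), so the interior equations h_(i-1)·m_(i-1) + 2(h_(i-1)+h_i)·m_i + h_i·m_(i+1) = 6(Δ_i − Δ_(i-1)) read
  2·m_0 + 6·m_1 + 1·m_2 = 6(Δ_1 - Δ_0) = -105
Clamped end conditions give two more equations: 2h_0·m_0 + h_0·m_1 = 6(Δ_0 - g'(1)) = -3 and h_1·m_1 + 2h_1·m_2 = 6(g'(4) - Δ_1) = 66.
Forward elimination and back-substitution give m_0 = 173/12, m_1 = -91/3, m_2 = 289/6.
On [3, 4], g(x) = 8 - 131/12·(x - 3) - 91/6·(x - 3)² + 157/12·(x - 3)³.
With (x - 3) = 1/4: g(13/4) = 1159/256.

4.5273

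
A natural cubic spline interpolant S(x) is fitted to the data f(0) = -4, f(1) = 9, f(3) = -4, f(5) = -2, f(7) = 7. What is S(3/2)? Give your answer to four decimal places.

With σ_i denoting the second derivative at x_i, h_i = 1, 2, 2, 2, and Δ_i = (y_(i+1) − y_i)/h_i = 13, -13/2, 1, 9/2:
  1·σ_0 + 6·σ_1 + 2·σ_2 = 6(Δ_1 - Δ_0) = -117
  2·σ_1 + 8·σ_2 + 2·σ_3 = 6(Δ_2 - Δ_1) = 45
  2·σ_2 + 8·σ_3 + 2·σ_4 = 6(Δ_3 - Δ_2) = 21
Natural end conditions: σ_0 = σ_4 = 0.
Hence σ_0 = 0, σ_1 = -957/41, σ_2 = 945/82, σ_3 = -21/82, σ_4 = 0.
On [1, 3], S(x) = 9 + 214/41·(x - 1) - 957/82·(x - 1)² + 953/328·(x - 1)³.
With (x - 1) = 1/2: S(3/2) = 23761/2624.

9.0553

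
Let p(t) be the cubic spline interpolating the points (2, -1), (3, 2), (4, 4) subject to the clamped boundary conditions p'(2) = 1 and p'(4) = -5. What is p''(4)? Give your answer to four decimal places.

With M_i denoting the second derivative at x_i, h_i = 1, 1, and Δ_i = (y_(i+1) − y_i)/h_i = 3, 2:
  1·M_0 + 4·M_1 + 1·M_2 = 6(Δ_1 - Δ_0) = -6
Clamped end conditions give two more equations: 2h_0·M_0 + h_0·M_1 = 6(Δ_0 - p'(2)) = 12 and h_1·M_1 + 2h_1·M_2 = 6(p'(4) - Δ_1) = -42.
Solving: M_0 = 9/2, M_1 = 3, M_2 = -45/2.

-22.5000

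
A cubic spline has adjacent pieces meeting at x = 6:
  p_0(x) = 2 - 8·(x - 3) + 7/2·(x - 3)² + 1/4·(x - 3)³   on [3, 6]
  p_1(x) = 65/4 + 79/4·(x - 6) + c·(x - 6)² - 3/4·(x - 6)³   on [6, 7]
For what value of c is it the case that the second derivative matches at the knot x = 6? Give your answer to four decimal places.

p_0''(x) = 7 + 3/2·(x - 3), so p_0''(6) = 23/2. On the right, p_1''(6) = 2c, so c = 23/4.

5.7500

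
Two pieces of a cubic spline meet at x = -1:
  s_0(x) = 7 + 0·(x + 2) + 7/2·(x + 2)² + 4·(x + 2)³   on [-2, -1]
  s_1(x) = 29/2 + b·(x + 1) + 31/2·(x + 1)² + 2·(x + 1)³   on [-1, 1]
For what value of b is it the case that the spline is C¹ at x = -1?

s_0'(x) = 0 + 7·(x + 2) + 12·(x + 2)², so s_0'(-1) = 19. On the right, s_1'(-1) = b, so b = 19.

19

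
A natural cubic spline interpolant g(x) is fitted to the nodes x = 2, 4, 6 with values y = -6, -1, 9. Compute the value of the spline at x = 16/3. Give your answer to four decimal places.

5.2963

Let M_i = g''(x_i). Step sizes h_i = 2, 2; slopes of the chords Δ_i = (y_(i+1) - y_i)/h_i = 5/2, 5.
  2·M_0 + 8·M_1 + 2·M_2 = 6(Δ_1 - Δ_0) = 15
Natural end conditions: M_0 = M_2 = 0.
Solving the tridiagonal system: M_0 = 0, M_1 = 15/8, M_2 = 0.
On [4, 6], g(x) = -1 + 15/4·(x - 4) + 15/16·(x - 4)² - 5/32·(x - 4)³.
With (x - 4) = 4/3: g(16/3) = 143/27.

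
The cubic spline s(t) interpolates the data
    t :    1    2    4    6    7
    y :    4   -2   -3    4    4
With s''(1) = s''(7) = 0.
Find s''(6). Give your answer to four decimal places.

Put σ_i = s'' at the i-th knot. Here h = (1, 2, 2, 1) and Δ = (-6, -1/2, 7/2, 0), so the interior equations h_(i-1)·σ_(i-1) + 2(h_(i-1)+h_i)·σ_i + h_i·σ_(i+1) = 6(Δ_i − Δ_(i-1)) read
  1·σ_0 + 6·σ_1 + 2·σ_2 = 6(Δ_1 - Δ_0) = 33
  2·σ_1 + 8·σ_2 + 2·σ_3 = 6(Δ_2 - Δ_1) = 24
  2·σ_2 + 6·σ_3 + 1·σ_4 = 6(Δ_3 - Δ_2) = -21
Natural end conditions: σ_0 = σ_4 = 0.
Forward elimination and back-substitution give σ_0 = 0, σ_1 = 9/2, σ_2 = 3, σ_3 = -9/2, σ_4 = 0.

-4.5000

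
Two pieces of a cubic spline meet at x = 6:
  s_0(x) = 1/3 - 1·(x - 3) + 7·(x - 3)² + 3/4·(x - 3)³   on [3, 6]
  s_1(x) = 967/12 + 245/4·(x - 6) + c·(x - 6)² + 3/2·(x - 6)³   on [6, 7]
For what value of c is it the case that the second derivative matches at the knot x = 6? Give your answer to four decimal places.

13.7500

s_0''(x) = 14 + 9/2·(x - 3), so s_0''(6) = 55/2. On the right, s_1''(6) = 2c, so c = 55/4.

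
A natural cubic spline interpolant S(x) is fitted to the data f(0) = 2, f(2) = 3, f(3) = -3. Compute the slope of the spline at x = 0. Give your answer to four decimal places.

2.6667

Let M_i = S''(x_i). Step sizes h_i = 2, 1; slopes of the chords Δ_i = (y_(i+1) - y_i)/h_i = 1/2, -6.
  2·M_0 + 6·M_1 + 1·M_2 = 6(Δ_1 - Δ_0) = -39
Natural end conditions: M_0 = M_2 = 0.
Solving the tridiagonal system: M_0 = 0, M_1 = -13/2, M_2 = 0.
On [0, 2], S'(x) = b_0 + 2c_0·x + 3d_0·x² with b_0 = Δ_0 - h_0(2M_0 + M_1)/6 = 8/3, c_0 = M_0/2 = 0, d_0 = (M_1 - M_0)/(6h_0) = -13/24. So S'(0) = 8/3.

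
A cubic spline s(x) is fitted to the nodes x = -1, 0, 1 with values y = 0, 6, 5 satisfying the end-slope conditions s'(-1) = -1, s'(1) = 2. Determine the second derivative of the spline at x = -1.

33

With M_i denoting the second derivative at x_i, h_i = 1, 1, and Δ_i = (y_(i+1) − y_i)/h_i = 6, -1:
  1·M_0 + 4·M_1 + 1·M_2 = 6(Δ_1 - Δ_0) = -42
Clamped end conditions give two more equations: 2h_0·M_0 + h_0·M_1 = 6(Δ_0 - s'(-1)) = 42 and h_1·M_1 + 2h_1·M_2 = 6(s'(1) - Δ_1) = 18.
Forward elimination and back-substitution give M_0 = 33, M_1 = -24, M_2 = 21.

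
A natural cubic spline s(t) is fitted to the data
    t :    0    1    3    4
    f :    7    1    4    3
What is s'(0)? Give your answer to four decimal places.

-7.5625

Write m_i for s''(x_i). With h_i = 1, 2, 1 and divided differences Δ_i = -6, 3/2, -1, the continuity of s' gives the tridiagonal system
  1·m_0 + 6·m_1 + 2·m_2 = 6(Δ_1 - Δ_0) = 45
  2·m_1 + 6·m_2 + 1·m_3 = 6(Δ_2 - Δ_1) = -15
Natural end conditions: m_0 = m_3 = 0.
Solving: m_0 = 0, m_1 = 75/8, m_2 = -45/8, m_3 = 0.
On [0, 1], s'(t) = b_0 + 2c_0·t + 3d_0·t² with b_0 = Δ_0 - h_0(2m_0 + m_1)/6 = -121/16, c_0 = m_0/2 = 0, d_0 = (m_1 - m_0)/(6h_0) = 25/16. So s'(0) = -121/16.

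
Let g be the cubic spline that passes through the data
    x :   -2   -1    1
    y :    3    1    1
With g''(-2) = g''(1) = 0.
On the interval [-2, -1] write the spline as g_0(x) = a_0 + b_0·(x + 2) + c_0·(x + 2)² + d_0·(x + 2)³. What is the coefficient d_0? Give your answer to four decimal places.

With σ_i denoting the second derivative at x_i, h_i = 1, 2, and Δ_i = (y_(i+1) − y_i)/h_i = -2, 0:
  1·σ_0 + 6·σ_1 + 2·σ_2 = 6(Δ_1 - Δ_0) = 12
Natural end conditions: σ_0 = σ_2 = 0.
Solving the tridiagonal system: σ_0 = 0, σ_1 = 2, σ_2 = 0.
On [-2, -1], with g_0(x) = a_0 + b_0·(x + 2) + c_0·(x + 2)² + d_0·(x + 2)³: c_0 = σ_0/2 = 0, d_0 = (σ_1 - σ_0)/(6h_0) = 1/3, b_0 = Δ_0 - h_0(2σ_0 + σ_1)/6 = -7/3.

0.3333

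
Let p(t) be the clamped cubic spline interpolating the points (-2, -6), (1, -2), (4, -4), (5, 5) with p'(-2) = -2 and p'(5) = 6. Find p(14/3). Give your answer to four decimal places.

2.3513

With M_i denoting the second derivative at x_i, h_i = 3, 3, 1, and Δ_i = (y_(i+1) − y_i)/h_i = 4/3, -2/3, 9:
  3·M_0 + 12·M_1 + 3·M_2 = 6(Δ_1 - Δ_0) = -12
  3·M_1 + 8·M_2 + 1·M_3 = 6(Δ_2 - Δ_1) = 58
Clamped end conditions give two more equations: 2h_0·M_0 + h_0·M_1 = 6(Δ_0 - p'(-2)) = 20 and h_2·M_2 + 2h_2·M_3 = 6(p'(5) - Δ_2) = -18.
Forward elimination and back-substitution give M_0 = 554/93, M_1 = -488/93, M_2 = 342/31, M_3 = -450/31.
On [4, 5], p(t) = -4 + 240/31·(t - 4) + 171/31·(t - 4)² - 132/31·(t - 4)³.
With (t - 4) = 2/3: p(14/3) = 656/279.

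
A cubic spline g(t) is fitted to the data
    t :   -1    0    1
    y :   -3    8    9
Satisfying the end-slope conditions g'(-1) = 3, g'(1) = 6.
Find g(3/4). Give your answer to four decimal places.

8.3164

With m_i denoting the second derivative at x_i, h_i = 1, 1, and Δ_i = (y_(i+1) − y_i)/h_i = 11, 1:
  1·m_0 + 4·m_1 + 1·m_2 = 6(Δ_1 - Δ_0) = -60
Clamped end conditions give two more equations: 2h_0·m_0 + h_0·m_1 = 6(Δ_0 - g'(-1)) = 48 and h_1·m_1 + 2h_1·m_2 = 6(g'(1) - Δ_1) = 30.
Solving: m_0 = 81/2, m_1 = -33, m_2 = 63/2.
On [0, 1], g(t) = 8 + 27/4·t - 33/2·t² + 43/4·t³.
With t = 3/4: g(3/4) = 2129/256.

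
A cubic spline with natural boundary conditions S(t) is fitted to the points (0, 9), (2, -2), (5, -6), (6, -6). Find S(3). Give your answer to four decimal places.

Let σ_i = S''(x_i). Step sizes h_i = 2, 3, 1; slopes of the chords Δ_i = (y_(i+1) - y_i)/h_i = -11/2, -4/3, 0.
  2·σ_0 + 10·σ_1 + 3·σ_2 = 6(Δ_1 - Δ_0) = 25
  3·σ_1 + 8·σ_2 + 1·σ_3 = 6(Δ_2 - Δ_1) = 8
Natural end conditions: σ_0 = σ_3 = 0.
Hence σ_0 = 0, σ_1 = 176/71, σ_2 = 5/71, σ_3 = 0.
On [2, 5], S(t) = -2 - 1639/426·(t - 2) + 88/71·(t - 2)² - 19/142·(t - 2)³.
With (t - 2) = 1: S(3) = -1010/213.

-4.7418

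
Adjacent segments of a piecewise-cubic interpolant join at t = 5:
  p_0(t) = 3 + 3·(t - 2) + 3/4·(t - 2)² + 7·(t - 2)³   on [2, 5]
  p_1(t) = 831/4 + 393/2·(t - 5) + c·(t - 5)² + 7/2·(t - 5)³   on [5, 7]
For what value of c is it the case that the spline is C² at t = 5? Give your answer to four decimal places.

63.7500

p_0''(t) = 3/2 + 42·(t - 2), so p_0''(5) = 255/2. On the right, p_1''(5) = 2c, so c = 255/4.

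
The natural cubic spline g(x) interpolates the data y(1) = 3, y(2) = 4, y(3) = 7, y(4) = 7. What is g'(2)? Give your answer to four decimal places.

Let M_i = g''(x_i). Step sizes h_i = 1, 1, 1; slopes of the chords Δ_i = (y_(i+1) - y_i)/h_i = 1, 3, 0.
  1·M_0 + 4·M_1 + 1·M_2 = 6(Δ_1 - Δ_0) = 12
  1·M_1 + 4·M_2 + 1·M_3 = 6(Δ_2 - Δ_1) = -18
Natural end conditions: M_0 = M_3 = 0.
Solving the tridiagonal system: M_0 = 0, M_1 = 22/5, M_2 = -28/5, M_3 = 0.
On [2, 3], g'(x) = b_1 + 2c_1·(x - 2) + 3d_1·(x - 2)² with b_1 = Δ_1 - h_1(2M_1 + M_2)/6 = 37/15, c_1 = M_1/2 = 11/5, d_1 = (M_2 - M_1)/(6h_1) = -5/3. So g'(2) = 37/15.

2.4667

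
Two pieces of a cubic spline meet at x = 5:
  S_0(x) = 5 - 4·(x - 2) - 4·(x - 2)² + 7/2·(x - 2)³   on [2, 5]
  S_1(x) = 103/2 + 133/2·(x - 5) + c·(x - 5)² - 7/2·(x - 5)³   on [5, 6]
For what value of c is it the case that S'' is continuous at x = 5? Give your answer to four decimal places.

S_0''(x) = -8 + 21·(x - 2), so S_0''(5) = 55. On the right, S_1''(5) = 2c, so c = 55/2.

27.5000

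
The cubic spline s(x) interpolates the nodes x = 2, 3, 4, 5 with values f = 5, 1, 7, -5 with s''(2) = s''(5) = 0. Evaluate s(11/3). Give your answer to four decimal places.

Write σ_i for s''(x_i). With h_i = 1, 1, 1 and divided differences Δ_i = -4, 6, -12, the continuity of s' gives the tridiagonal system
  1·σ_0 + 4·σ_1 + 1·σ_2 = 6(Δ_1 - Δ_0) = 60
  1·σ_1 + 4·σ_2 + 1·σ_3 = 6(Δ_2 - Δ_1) = -108
Natural end conditions: σ_0 = σ_3 = 0.
Solving the tridiagonal system: σ_0 = 0, σ_1 = 116/5, σ_2 = -164/5, σ_3 = 0.
On [3, 4], s(x) = 1 + 56/15·(x - 3) + 58/5·(x - 3)² - 28/3·(x - 3)³.
With (x - 3) = 2/3: s(11/3) = 2381/405.

5.8790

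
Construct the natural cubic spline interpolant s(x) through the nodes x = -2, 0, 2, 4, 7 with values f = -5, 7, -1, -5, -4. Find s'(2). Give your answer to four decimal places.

-4.5117

Put m_i = s'' at the i-th knot. Here h = (2, 2, 2, 3) and Δ = (6, -4, -2, 1/3), so the interior equations h_(i-1)·m_(i-1) + 2(h_(i-1)+h_i)·m_i + h_i·m_(i+1) = 6(Δ_i − Δ_(i-1)) read
  2·m_0 + 8·m_1 + 2·m_2 = 6(Δ_1 - Δ_0) = -60
  2·m_1 + 8·m_2 + 2·m_3 = 6(Δ_2 - Δ_1) = 12
  2·m_2 + 10·m_3 + 3·m_4 = 6(Δ_3 - Δ_2) = 14
Natural end conditions: m_0 = m_4 = 0.
Forward elimination and back-substitution give m_0 = 0, m_1 = -593/71, m_2 = 242/71, m_3 = 51/71, m_4 = 0.
On [2, 4], s'(x) = b_2 + 2c_2·(x - 2) + 3d_2·(x - 2)² with b_2 = Δ_2 - h_2(2m_2 + m_3)/6 = -961/213, c_2 = m_2/2 = 121/71, d_2 = (m_3 - m_2)/(6h_2) = -191/852. So s'(2) = -961/213.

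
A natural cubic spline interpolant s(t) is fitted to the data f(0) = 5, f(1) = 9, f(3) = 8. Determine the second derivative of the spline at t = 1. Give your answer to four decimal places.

Let M_i = s''(x_i). Step sizes h_i = 1, 2; slopes of the chords Δ_i = (y_(i+1) - y_i)/h_i = 4, -1/2.
  1·M_0 + 6·M_1 + 2·M_2 = 6(Δ_1 - Δ_0) = -27
Natural end conditions: M_0 = M_2 = 0.
Hence M_0 = 0, M_1 = -9/2, M_2 = 0.

-4.5000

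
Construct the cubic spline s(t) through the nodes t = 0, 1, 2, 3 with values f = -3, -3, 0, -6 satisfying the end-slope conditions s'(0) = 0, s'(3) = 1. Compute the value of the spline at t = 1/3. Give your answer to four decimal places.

-3.2272

Put M_i = s'' at the i-th knot. Here h = (1, 1, 1) and Δ = (0, 3, -6), so the interior equations h_(i-1)·M_(i-1) + 2(h_(i-1)+h_i)·M_i + h_i·M_(i+1) = 6(Δ_i − Δ_(i-1)) read
  1·M_0 + 4·M_1 + 1·M_2 = 6(Δ_1 - Δ_0) = 18
  1·M_1 + 4·M_2 + 1·M_3 = 6(Δ_2 - Δ_1) = -54
Clamped end conditions give two more equations: 2h_0·M_0 + h_0·M_1 = 6(Δ_0 - s'(0)) = 0 and h_2·M_2 + 2h_2·M_3 = 6(s'(3) - Δ_2) = 42.
Solving: M_0 = -92/15, M_1 = 184/15, M_2 = -374/15, M_3 = 502/15.
On [0, 1], s(t) = -3 + 0·t - 46/15·t² + 46/15·t³.
With t = 1/3: s(1/3) = -1307/405.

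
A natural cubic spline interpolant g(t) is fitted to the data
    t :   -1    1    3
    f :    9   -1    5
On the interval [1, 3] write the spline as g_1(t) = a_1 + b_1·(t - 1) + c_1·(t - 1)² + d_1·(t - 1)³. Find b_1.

Write M_i for g''(x_i). With h_i = 2, 2 and divided differences Δ_i = -5, 3, the continuity of g' gives the tridiagonal system
  2·M_0 + 8·M_1 + 2·M_2 = 6(Δ_1 - Δ_0) = 48
Natural end conditions: M_0 = M_2 = 0.
Solving: M_0 = 0, M_1 = 6, M_2 = 0.
On [1, 3], with g_1(t) = a_1 + b_1·(t - 1) + c_1·(t - 1)² + d_1·(t - 1)³: c_1 = M_1/2 = 3, d_1 = (M_2 - M_1)/(6h_1) = -1/2, b_1 = Δ_1 - h_1(2M_1 + M_2)/6 = -1.

-1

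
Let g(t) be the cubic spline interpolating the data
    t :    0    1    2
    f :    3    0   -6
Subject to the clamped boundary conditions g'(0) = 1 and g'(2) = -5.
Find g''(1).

-3

With σ_i denoting the second derivative at x_i, h_i = 1, 1, and Δ_i = (y_(i+1) − y_i)/h_i = -3, -6:
  1·σ_0 + 4·σ_1 + 1·σ_2 = 6(Δ_1 - Δ_0) = -18
Clamped end conditions give two more equations: 2h_0·σ_0 + h_0·σ_1 = 6(Δ_0 - g'(0)) = -24 and h_1·σ_1 + 2h_1·σ_2 = 6(g'(2) - Δ_1) = 6.
Solving: σ_0 = -21/2, σ_1 = -3, σ_2 = 9/2.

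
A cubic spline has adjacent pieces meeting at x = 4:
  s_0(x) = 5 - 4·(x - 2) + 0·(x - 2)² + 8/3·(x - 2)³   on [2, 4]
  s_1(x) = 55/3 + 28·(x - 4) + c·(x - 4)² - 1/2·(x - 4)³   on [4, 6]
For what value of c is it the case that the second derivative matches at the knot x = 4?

s_0''(x) = 0 + 16·(x - 2), so s_0''(4) = 32. On the right, s_1''(4) = 2c, so c = 16.

16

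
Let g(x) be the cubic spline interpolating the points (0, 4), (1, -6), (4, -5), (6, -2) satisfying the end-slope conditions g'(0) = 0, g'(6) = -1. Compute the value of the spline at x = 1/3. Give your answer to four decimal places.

Put σ_i = g'' at the i-th knot. Here h = (1, 3, 2) and Δ = (-10, 1/3, 3/2), so the interior equations h_(i-1)·σ_(i-1) + 2(h_(i-1)+h_i)·σ_i + h_i·σ_(i+1) = 6(Δ_i − Δ_(i-1)) read
  1·σ_0 + 8·σ_1 + 3·σ_2 = 6(Δ_1 - Δ_0) = 62
  3·σ_1 + 10·σ_2 + 2·σ_3 = 6(Δ_2 - Δ_1) = 7
Clamped end conditions give two more equations: 2h_0·σ_0 + h_0·σ_1 = 6(Δ_0 - g'(0)) = -60 and h_2·σ_2 + 2h_2·σ_3 = 6(g'(6) - Δ_2) = -15.
Forward elimination and back-substitution give σ_0 = -2863/78, σ_1 = 523/39, σ_2 = -223/78, σ_3 = -181/78.
On [0, 1], g(x) = 4 + 0·x - 2863/156·x² + 1303/156·x³.
With x = 1/3: g(1/3) = 4781/2106.

2.2702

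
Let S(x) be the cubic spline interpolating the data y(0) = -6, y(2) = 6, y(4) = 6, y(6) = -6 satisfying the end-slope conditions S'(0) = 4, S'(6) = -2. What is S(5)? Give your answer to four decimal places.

Put σ_i = S'' at the i-th knot. Here h = (2, 2, 2) and Δ = (6, 0, -6), so the interior equations h_(i-1)·σ_(i-1) + 2(h_(i-1)+h_i)·σ_i + h_i·σ_(i+1) = 6(Δ_i − Δ_(i-1)) read
  2·σ_0 + 8·σ_1 + 2·σ_2 = 6(Δ_1 - Δ_0) = -36
  2·σ_1 + 8·σ_2 + 2·σ_3 = 6(Δ_2 - Δ_1) = -36
Clamped end conditions give two more equations: 2h_0·σ_0 + h_0·σ_1 = 6(Δ_0 - S'(0)) = 12 and h_2·σ_2 + 2h_2·σ_3 = 6(S'(6) - Δ_2) = 24.
Hence σ_0 = 26/5, σ_1 = -22/5, σ_2 = -28/5, σ_3 = 44/5.
On [4, 6], S(x) = 6 - 26/5·(x - 4) - 14/5·(x - 4)² + 6/5·(x - 4)³.
With (x - 4) = 1: S(5) = -4/5.

-0.8000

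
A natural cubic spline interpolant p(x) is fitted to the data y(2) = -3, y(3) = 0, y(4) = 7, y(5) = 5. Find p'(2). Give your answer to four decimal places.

Put σ_i = p'' at the i-th knot. Here h = (1, 1, 1) and Δ = (3, 7, -2), so the interior equations h_(i-1)·σ_(i-1) + 2(h_(i-1)+h_i)·σ_i + h_i·σ_(i+1) = 6(Δ_i − Δ_(i-1)) read
  1·σ_0 + 4·σ_1 + 1·σ_2 = 6(Δ_1 - Δ_0) = 24
  1·σ_1 + 4·σ_2 + 1·σ_3 = 6(Δ_2 - Δ_1) = -54
Natural end conditions: σ_0 = σ_3 = 0.
Hence σ_0 = 0, σ_1 = 10, σ_2 = -16, σ_3 = 0.
On [2, 3], p'(x) = b_0 + 2c_0·(x - 2) + 3d_0·(x - 2)² with b_0 = Δ_0 - h_0(2σ_0 + σ_1)/6 = 4/3, c_0 = σ_0/2 = 0, d_0 = (σ_1 - σ_0)/(6h_0) = 5/3. So p'(2) = 4/3.

1.3333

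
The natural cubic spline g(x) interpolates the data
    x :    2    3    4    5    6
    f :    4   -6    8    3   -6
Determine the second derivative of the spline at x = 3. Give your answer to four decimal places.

Write M_i for g''(x_i). With h_i = 1, 1, 1, 1 and divided differences Δ_i = -10, 14, -5, -9, the continuity of g' gives the tridiagonal system
  1·M_0 + 4·M_1 + 1·M_2 = 6(Δ_1 - Δ_0) = 144
  1·M_1 + 4·M_2 + 1·M_3 = 6(Δ_2 - Δ_1) = -114
  1·M_2 + 4·M_3 + 1·M_4 = 6(Δ_3 - Δ_2) = -24
Natural end conditions: M_0 = M_4 = 0.
Solving the tridiagonal system: M_0 = 0, M_1 = 324/7, M_2 = -288/7, M_3 = 30/7, M_4 = 0.

46.2857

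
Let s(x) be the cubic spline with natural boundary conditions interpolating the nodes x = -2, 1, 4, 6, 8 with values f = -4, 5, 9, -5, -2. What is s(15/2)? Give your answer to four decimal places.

Put M_i = s'' at the i-th knot. Here h = (3, 3, 2, 2) and Δ = (3, 4/3, -7, 3/2), so the interior equations h_(i-1)·M_(i-1) + 2(h_(i-1)+h_i)·M_i + h_i·M_(i+1) = 6(Δ_i − Δ_(i-1)) read
  3·M_0 + 12·M_1 + 3·M_2 = 6(Δ_1 - Δ_0) = -10
  3·M_1 + 10·M_2 + 2·M_3 = 6(Δ_2 - Δ_1) = -50
  2·M_2 + 8·M_3 + 2·M_4 = 6(Δ_3 - Δ_2) = 51
Natural end conditions: M_0 = M_4 = 0.
Forward elimination and back-substitution give M_0 = 0, M_1 = 373/420, M_2 = -241/35, M_3 = 2267/280, M_4 = 0.
On [6, 8], s(x) = -5 - 1637/420·(x - 6) + 2267/560·(x - 6)² - 2267/3360·(x - 6)³.
With (x - 6) = 3/2: s(15/2) = -7195/1792.

-4.0151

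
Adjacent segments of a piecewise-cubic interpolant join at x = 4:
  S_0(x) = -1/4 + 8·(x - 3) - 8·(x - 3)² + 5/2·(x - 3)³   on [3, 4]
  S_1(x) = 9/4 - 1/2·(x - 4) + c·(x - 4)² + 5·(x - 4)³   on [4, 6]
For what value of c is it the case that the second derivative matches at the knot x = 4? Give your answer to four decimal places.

-0.5000

S_0''(x) = -16 + 15·(x - 3), so S_0''(4) = -1. On the right, S_1''(4) = 2c, so c = -1/2.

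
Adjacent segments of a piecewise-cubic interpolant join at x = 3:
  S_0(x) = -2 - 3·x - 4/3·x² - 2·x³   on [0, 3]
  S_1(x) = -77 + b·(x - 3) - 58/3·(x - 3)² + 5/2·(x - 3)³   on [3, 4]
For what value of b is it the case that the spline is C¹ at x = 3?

S_0'(x) = -3 - 8/3·x - 6·x², so S_0'(3) = -65. On the right, S_1'(3) = b, so b = -65.

-65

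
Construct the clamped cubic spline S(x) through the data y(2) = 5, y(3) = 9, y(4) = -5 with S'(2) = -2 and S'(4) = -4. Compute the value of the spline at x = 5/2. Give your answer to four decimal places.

7.5000

Put m_i = S'' at the i-th knot. Here h = (1, 1) and Δ = (4, -14), so the interior equations h_(i-1)·m_(i-1) + 2(h_(i-1)+h_i)·m_i + h_i·m_(i+1) = 6(Δ_i − Δ_(i-1)) read
  1·m_0 + 4·m_1 + 1·m_2 = 6(Δ_1 - Δ_0) = -108
Clamped end conditions give two more equations: 2h_0·m_0 + h_0·m_1 = 6(Δ_0 - S'(2)) = 36 and h_1·m_1 + 2h_1·m_2 = 6(S'(4) - Δ_1) = 60.
Solving: m_0 = 44, m_1 = -52, m_2 = 56.
On [2, 3], S(x) = 5 - 2·(x - 2) + 22·(x - 2)² - 16·(x - 2)³.
With (x - 2) = 1/2: S(5/2) = 15/2.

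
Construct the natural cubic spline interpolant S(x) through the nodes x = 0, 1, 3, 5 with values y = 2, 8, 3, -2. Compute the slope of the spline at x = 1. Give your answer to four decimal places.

With M_i denoting the second derivative at x_i, h_i = 1, 2, 2, and Δ_i = (y_(i+1) − y_i)/h_i = 6, -5/2, -5/2:
  1·M_0 + 6·M_1 + 2·M_2 = 6(Δ_1 - Δ_0) = -51
  2·M_1 + 8·M_2 + 2·M_3 = 6(Δ_2 - Δ_1) = 0
Natural end conditions: M_0 = M_3 = 0.
Solving: M_0 = 0, M_1 = -102/11, M_2 = 51/22, M_3 = 0.
On [1, 3], S'(x) = b_1 + 2c_1·(x - 1) + 3d_1·(x - 1)² with b_1 = Δ_1 - h_1(2M_1 + M_2)/6 = 32/11, c_1 = M_1/2 = -51/11, d_1 = (M_2 - M_1)/(6h_1) = 85/88. So S'(1) = 32/11.

2.9091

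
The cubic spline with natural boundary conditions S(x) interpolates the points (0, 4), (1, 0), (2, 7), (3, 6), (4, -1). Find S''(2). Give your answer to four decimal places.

Let M_i = S''(x_i). Step sizes h_i = 1, 1, 1, 1; slopes of the chords Δ_i = (y_(i+1) - y_i)/h_i = -4, 7, -1, -7.
  1·M_0 + 4·M_1 + 1·M_2 = 6(Δ_1 - Δ_0) = 66
  1·M_1 + 4·M_2 + 1·M_3 = 6(Δ_2 - Δ_1) = -48
  1·M_2 + 4·M_3 + 1·M_4 = 6(Δ_3 - Δ_2) = -36
Natural end conditions: M_0 = M_4 = 0.
Forward elimination and back-substitution give M_0 = 0, M_1 = 573/28, M_2 = -111/7, M_3 = -141/28, M_4 = 0.

-15.8571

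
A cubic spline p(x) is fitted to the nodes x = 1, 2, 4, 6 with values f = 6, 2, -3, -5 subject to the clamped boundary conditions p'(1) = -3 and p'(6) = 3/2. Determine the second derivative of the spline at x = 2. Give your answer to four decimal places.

2.3478

Put M_i = p'' at the i-th knot. Here h = (1, 2, 2) and Δ = (-4, -5/2, -1), so the interior equations h_(i-1)·M_(i-1) + 2(h_(i-1)+h_i)·M_i + h_i·M_(i+1) = 6(Δ_i − Δ_(i-1)) read
  1·M_0 + 6·M_1 + 2·M_2 = 6(Δ_1 - Δ_0) = 9
  2·M_1 + 8·M_2 + 2·M_3 = 6(Δ_2 - Δ_1) = 9
Clamped end conditions give two more equations: 2h_0·M_0 + h_0·M_1 = 6(Δ_0 - p'(1)) = -6 and h_2·M_2 + 2h_2·M_3 = 6(p'(6) - Δ_2) = 15.
Forward elimination and back-substitution give M_0 = -96/23, M_1 = 54/23, M_2 = -21/46, M_3 = 183/46.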